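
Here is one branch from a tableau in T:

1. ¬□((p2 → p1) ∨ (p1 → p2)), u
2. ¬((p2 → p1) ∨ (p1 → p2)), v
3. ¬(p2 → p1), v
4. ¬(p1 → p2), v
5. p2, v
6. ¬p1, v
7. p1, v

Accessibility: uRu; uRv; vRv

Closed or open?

Closed

Both p1 and ¬p1 appear at v.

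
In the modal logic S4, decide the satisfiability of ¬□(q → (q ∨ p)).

1. ¬□(q → (q ∨ p)), 0
2. ¬(q → (q ∨ p)), 1   [¬□-rule on 1: fresh world 1, 0R1]
3. q, 1   [¬→-rule on 2]
4. ¬(q ∨ p), 1   [¬→-rule on 2]
5. ¬q, 1   [¬∨-rule on 4]
6. ¬p, 1   [¬∨-rule on 4]
Accessibility: 0R0, 0R1, 1R1
Branch closes: q and ¬q both at 1.
All branches of the tableau close; one closing branch shown above.

Unsatisfiable (every branch closes)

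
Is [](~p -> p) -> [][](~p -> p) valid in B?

Not valid

Tableau for the negation ~([](~p -> p) -> [][](~p -> p)):
1. ~([](~p -> p) -> [][](~p -> p)), u
2. [](~p -> p), u
3. ~[][](~p -> p), u
4. ~p -> p, u
5. p, u
6. ~[](~p -> p), v
7. ~p -> p, v
8. p, v
9. ~(~p -> p), w
10. ~p, w
Accessibility: uRu, uRv, vRu, vRv, vRw, wRv, wRw
The negation has an open branch (countermodel exists).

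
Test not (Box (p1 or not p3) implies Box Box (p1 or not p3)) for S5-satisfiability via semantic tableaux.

Unsatisfiable (every branch closes)

1. not (Box (p1 or not p3) implies Box Box (p1 or not p3)), 0
2. Box (p1 or not p3), 0   [neg-implies-rule on 1]
3. not Box Box (p1 or not p3), 0   [neg-implies-rule on 1]
4. p1 or not p3, 0   [Box-rule on 2 via 0R0]
5. not p3, 0   [or-rule on 4 (branches; this branch)]
6. not Box (p1 or not p3), 1   [neg-Box-rule on 3: fresh world 1, 0R1]
7. p1 or not p3, 1   [Box-rule on 2 via 0R1]
8. not p3, 1   [or-rule on 7 (branches; this branch)]
9. not (p1 or not p3), 2   [neg-Box-rule on 6: fresh world 2, 1R2]
10. not p1, 2   [neg-or-rule on 9]
11. p3, 2   [neg-or-rule on 9]
12. p1 or not p3, 2   [Box-rule on 2 via 0R2]
13. not p3, 2   [or-rule on 12 (branches; this branch)]
Accessibility: 0R0, 0R1, 0R2, 1R0, 1R1, 1R2, 2R0, 2R1, 2R2
Branch closes: p3 and not p3 both at 2.
All branches of the tableau close; one closing branch shown above.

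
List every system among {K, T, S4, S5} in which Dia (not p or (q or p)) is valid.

K-tableau for the negation not Dia (not p or (q or p)):
1. not Dia (not p or (q or p)), 0
Complete open branch: countermodel on a K-frame, so not valid in K.
T-tableau for the negation not Dia (not p or (q or p)):
1. not Dia (not p or (q or p)), 0
2. not (not p or (q or p)), 0
3. p, 0
4. not (q or p), 0
5. not q, 0
6. not p, 0
Accessibility: 0R0
Branch closes: p and not p both at 0.
Every branch closes (one shown): valid in T, hence also in S4, S5 (every theorem of T is a theorem of S4 and S5).

T, S4, S5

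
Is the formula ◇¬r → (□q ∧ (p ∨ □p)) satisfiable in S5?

Yes, satisfiable

1. ◇¬r → (□q ∧ (p ∨ □p)), u
2. □q ∧ (p ∨ □p), u
3. □q, u
4. p ∨ □p, u
5. q, u
6. □p, u
7. p, u
Accessibility: uRu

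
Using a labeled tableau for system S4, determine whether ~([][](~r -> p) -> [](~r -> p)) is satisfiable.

1. ~([][](~r -> p) -> [](~r -> p)), u
2. [][](~r -> p), u   [~->-rule on 1]
3. ~[](~r -> p), u   [~->-rule on 1]
4. [](~r -> p), u   [[]-rule on 2 via uRu]
5. ~r -> p, u   [[]-rule on 4 via uRu]
6. p, u   [->-rule on 5 (branches; this branch)]
7. ~(~r -> p), v   [~[]-rule on 3: fresh world v, uRv]
8. ~r, v   [~->-rule on 7]
9. ~p, v   [~->-rule on 7]
10. [](~r -> p), v   [[]-rule on 2 via uRv]
11. ~r -> p, v   [[]-rule on 4 via uRv]
12. p, v   [->-rule on 11 (branches; this branch)]
Accessibility: uRu, uRv, vRv
Branch closes: p and ~p both at v.
(One branch shown.) All branches close.

Unsatisfiable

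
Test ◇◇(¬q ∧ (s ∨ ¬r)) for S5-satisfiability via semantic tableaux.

1. ◇◇(¬q ∧ (s ∨ ¬r)), w0
2. ◇(¬q ∧ (s ∨ ¬r)), w1
3. ¬q ∧ (s ∨ ¬r), w2
4. ¬q, w2
5. s ∨ ¬r, w2
6. ¬r, w2
Accessibility: w0Rw0, w0Rw1, w0Rw2, w1Rw0, w1Rw1, w1Rw2, w2Rw0, w2Rw1, w2Rw2

Satisfiable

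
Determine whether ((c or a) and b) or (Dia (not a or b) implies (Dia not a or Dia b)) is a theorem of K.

Valid in K

Tableau for the negation not (((c or a) and b) or (Dia (not a or b) implies (Dia not a or Dia b))):
1. not (((c or a) and b) or (Dia (not a or b) implies (Dia not a or Dia b))), 0
2. not ((c or a) and b), 0
3. not (Dia (not a or b) implies (Dia not a or Dia b)), 0
4. Dia (not a or b), 0
5. not (Dia not a or Dia b), 0
6. not Dia not a, 0
7. not Dia b, 0
8. not (c or a), 0
9. not c, 0
10. not a, 0
11. not a or b, 1
12. a, 1
13. not b, 1
14. b, 1
Accessibility: 0R1
Branch closes: b and not b both at 1.
Every branch of the negation's tableau closes; the branch above is one of them.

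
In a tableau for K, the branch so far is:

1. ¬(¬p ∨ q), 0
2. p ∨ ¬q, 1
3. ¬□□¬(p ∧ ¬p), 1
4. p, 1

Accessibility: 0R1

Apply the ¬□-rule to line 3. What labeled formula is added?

a fresh world 2 with 1R2, and ¬□¬(p ∧ ¬p) at 2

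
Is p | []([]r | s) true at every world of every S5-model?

No, not valid

Tableau for the negation ~(p | []([]r | s)):
1. ~(p | []([]r | s)), w0
2. ~p, w0
3. ~[]([]r | s), w0
4. ~([]r | s), w1
5. ~[]r, w1
6. ~s, w1
7. ~r, w2
Accessibility: w0Rw0, w0Rw1, w0Rw2, w1Rw0, w1Rw1, w1Rw2, w2Rw0, w2Rw1, w2Rw2
The negation has an open branch (countermodel exists).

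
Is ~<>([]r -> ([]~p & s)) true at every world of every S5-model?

Invalid (countermodel exists)

Tableau for the negation <>([]r -> ([]~p & s)):
1. <>([]r -> ([]~p & s)), u
2. []r -> ([]~p & s), v
3. []~p & s, v
4. []~p, v
5. s, v
6. ~p, u
7. ~p, v
Accessibility: uRu, uRv, vRu, vRv
The negation has an open branch (countermodel exists).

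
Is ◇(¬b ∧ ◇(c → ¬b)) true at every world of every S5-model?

Tableau for the negation ¬◇(¬b ∧ ◇(c → ¬b)):
1. ¬◇(¬b ∧ ◇(c → ¬b)), 0
2. ¬(¬b ∧ ◇(c → ¬b)), 0
3. ¬◇(c → ¬b), 0
4. ¬(c → ¬b), 0
5. c, 0
6. b, 0
Accessibility: 0R0
The negation has an open branch (countermodel exists).

Invalid (countermodel exists)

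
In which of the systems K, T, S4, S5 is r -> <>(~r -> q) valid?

K-tableau for the negation ~(r -> <>(~r -> q)):
1. ~(r -> <>(~r -> q)), w0
2. r, w0
3. ~<>(~r -> q), w0
Complete open branch: countermodel on a K-frame, so not valid in K.
T-tableau for the negation ~(r -> <>(~r -> q)):
1. ~(r -> <>(~r -> q)), w0
2. r, w0
3. ~<>(~r -> q), w0
4. ~(~r -> q), w0
5. ~r, w0
6. ~q, w0
Accessibility: w0Rw0
Branch closes: r and ~r both at w0.
Every branch closes (one shown): valid in T, hence also in S4, S5 (every theorem of T is a theorem of S4 and S5).

T, S4, S5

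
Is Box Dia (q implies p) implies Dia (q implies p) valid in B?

Tableau for the negation not (Box Dia (q implies p) implies Dia (q implies p)):
1. not (Box Dia (q implies p) implies Dia (q implies p)), u
2. Box Dia (q implies p), u   [neg-implies-rule on 1]
3. not Dia (q implies p), u   [neg-implies-rule on 1]
4. Dia (q implies p), u   [Box-rule on 2 via uRu]
5. not (q implies p), u   [neg-Dia-rule on 3 via uRu]
6. q, u   [neg-implies-rule on 5]
7. not p, u   [neg-implies-rule on 5]
8. q implies p, v   [Dia-rule on 4: fresh world v, uRv]
9. Dia (q implies p), v   [Box-rule on 2 via uRv]
10. not (q implies p), v   [neg-Dia-rule on 3 via uRv]
11. q, v   [neg-implies-rule on 10]
12. not p, v   [neg-implies-rule on 10]
13. p, v   [implies-rule on 8 (branches; this branch)]
Accessibility: uRu, uRv, vRu, vRv
Branch closes: p and not p both at v.
All branches of the negation close; one closing branch shown above.

Valid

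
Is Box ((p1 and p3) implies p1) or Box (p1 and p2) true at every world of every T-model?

Tableau for the negation not (Box ((p1 and p3) implies p1) or Box (p1 and p2)):
1. not (Box ((p1 and p3) implies p1) or Box (p1 and p2)), w0
2. not Box ((p1 and p3) implies p1), w0
3. not Box (p1 and p2), w0
4. not ((p1 and p3) implies p1), w1
5. p1 and p3, w1
6. not p1, w1
7. p1, w1
8. p3, w1
Accessibility: w0Rw0, w0Rw1, w1Rw1
Branch closes: p1 and not p1 both at w1.
Every branch of the negation's tableau closes; the branch above is one of them.

Yes, valid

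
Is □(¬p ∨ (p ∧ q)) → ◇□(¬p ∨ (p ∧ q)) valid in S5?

Tableau for the negation ¬(□(¬p ∨ (p ∧ q)) → ◇□(¬p ∨ (p ∧ q))):
1. ¬(□(¬p ∨ (p ∧ q)) → ◇□(¬p ∨ (p ∧ q))), w0
2. □(¬p ∨ (p ∧ q)), w0
3. ¬◇□(¬p ∨ (p ∧ q)), w0
4. ¬p ∨ (p ∧ q), w0
5. ¬□(¬p ∨ (p ∧ q)), w0
6. p ∧ q, w0
7. p, w0
8. q, w0
9. ¬(¬p ∨ (p ∧ q)), w1
10. p, w1
11. ¬(p ∧ q), w1
12. ¬p ∨ (p ∧ q), w1
13. ¬□(¬p ∨ (p ∧ q)), w1
14. ¬q, w1
15. p ∧ q, w1
16. q, w1
Accessibility: w0Rw0, w0Rw1, w1Rw0, w1Rw1
Branch closes: q and ¬q both at w1.
Every branch of the negation's tableau closes; the branch above is one of them.

Valid in S5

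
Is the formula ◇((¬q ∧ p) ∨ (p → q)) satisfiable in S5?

1. ◇((¬q ∧ p) ∨ (p → q)), w0
2. (¬q ∧ p) ∨ (p → q), w1   [◇-rule on 1: fresh world w1, w0Rw1]
3. p → q, w1   [∨-rule on 2 (branches; this branch)]
4. q, w1   [→-rule on 3 (branches; this branch)]
Accessibility: w0Rw0, w0Rw1, w1Rw0, w1Rw1

Yes, satisfiable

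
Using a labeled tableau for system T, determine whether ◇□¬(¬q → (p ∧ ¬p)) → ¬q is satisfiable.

Yes, satisfiable

1. ◇□¬(¬q → (p ∧ ¬p)) → ¬q, 0
2. ¬q, 0
Accessibility: 0R0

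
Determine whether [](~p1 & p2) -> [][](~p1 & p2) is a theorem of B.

Tableau for the negation ~([](~p1 & p2) -> [][](~p1 & p2)):
1. ~([](~p1 & p2) -> [][](~p1 & p2)), w0
2. [](~p1 & p2), w0   [~->-rule on 1]
3. ~[][](~p1 & p2), w0   [~->-rule on 1]
4. ~p1 & p2, w0   [[]-rule on 2 via w0Rw0]
5. ~p1, w0   [&-rule on 4]
6. p2, w0   [&-rule on 4]
7. ~[](~p1 & p2), w1   [~[]-rule on 3: fresh world w1, w0Rw1]
8. ~p1 & p2, w1   [[]-rule on 2 via w0Rw1]
9. ~p1, w1   [&-rule on 8]
10. p2, w1   [&-rule on 8]
11. ~(~p1 & p2), w2   [~[]-rule on 7: fresh world w2, w1Rw2]
12. ~p2, w2   [~&-rule on 11 (branches; this branch)]
Accessibility: w0Rw0, w0Rw1, w1Rw0, w1Rw1, w1Rw2, w2Rw1, w2Rw2
The negation has an open branch (countermodel exists).

No, not valid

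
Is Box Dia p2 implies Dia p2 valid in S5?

Valid

Tableau for the negation not (Box Dia p2 implies Dia p2):
1. not (Box Dia p2 implies Dia p2), u
2. Box Dia p2, u
3. not Dia p2, u
4. Dia p2, u
5. not p2, u
6. p2, v
7. Dia p2, v
8. not p2, v
Accessibility: uRu, uRv, vRu, vRv
Branch closes: p2 and not p2 both at v.
All branches of the negation close; one closing branch shown above.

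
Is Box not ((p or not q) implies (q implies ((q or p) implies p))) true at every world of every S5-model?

Tableau for the negation not Box not ((p or not q) implies (q implies ((q or p) implies p))):
1. not Box not ((p or not q) implies (q implies ((q or p) implies p))), w0
2. (p or not q) implies (q implies ((q or p) implies p)), w1   [neg-Box-rule on 1: fresh world w1, w0Rw1]
3. q implies ((q or p) implies p), w1   [implies-rule on 2 (branches; this branch)]
4. (q or p) implies p, w1   [implies-rule on 3 (branches; this branch)]
5. p, w1   [implies-rule on 4 (branches; this branch)]
Accessibility: w0Rw0, w0Rw1, w1Rw0, w1Rw1
The negation has an open branch (countermodel exists).

Invalid (countermodel exists)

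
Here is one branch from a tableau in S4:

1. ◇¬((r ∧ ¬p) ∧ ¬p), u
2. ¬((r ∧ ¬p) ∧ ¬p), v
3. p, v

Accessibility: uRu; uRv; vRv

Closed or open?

Not closed

No world carries both an atom and its negation.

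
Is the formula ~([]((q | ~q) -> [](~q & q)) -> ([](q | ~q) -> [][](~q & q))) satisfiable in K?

Unsatisfiable (every branch closes)

1. ~([]((q | ~q) -> [](~q & q)) -> ([](q | ~q) -> [][](~q & q))), u
2. []((q | ~q) -> [](~q & q)), u   [~->-rule on 1]
3. ~([](q | ~q) -> [][](~q & q)), u   [~->-rule on 1]
4. [](q | ~q), u   [~->-rule on 3]
5. ~[][](~q & q), u   [~->-rule on 3]
6. ~[](~q & q), v   [~[]-rule on 5: fresh world v, uRv]
7. (q | ~q) -> [](~q & q), v   [[]-rule on 2 via uRv]
8. q | ~q, v   [[]-rule on 4 via uRv]
9. [](~q & q), v   [->-rule on 7 (branches; this branch)]
10. ~q, v   [|-rule on 8 (branches; this branch)]
11. ~(~q & q), w   [~[]-rule on 6: fresh world w, vRw]
12. ~q & q, w   [[]-rule on 9 via vRw]
13. ~q, w   [&-rule on 12]
14. q, w   [&-rule on 12]
Accessibility: uRv, vRw
Branch closes: q and ~q both at w.
Every branch closes; the branch above is one of them.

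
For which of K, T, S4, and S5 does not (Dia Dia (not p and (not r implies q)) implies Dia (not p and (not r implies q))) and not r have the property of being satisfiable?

K, T

S4-tableau for the formula:
1. not (Dia Dia (not p and (not r implies q)) implies Dia (not p and (not r implies q))) and not r, u
2. not (Dia Dia (not p and (not r implies q)) implies Dia (not p and (not r implies q))), u
3. not r, u
4. Dia Dia (not p and (not r implies q)), u
5. not Dia (not p and (not r implies q)), u
6. not (not p and (not r implies q)), u
7. not (not r implies q), u
8. not q, u
9. Dia (not p and (not r implies q)), v
10. not (not p and (not r implies q)), v
11. not (not r implies q), v
12. not r, v
13. not q, v
14. not p and (not r implies q), w
15. not p, w
16. not r implies q, w
17. not (not p and (not r implies q)), w
18. q, w
19. not (not r implies q), w
20. not r, w
21. not q, w
Accessibility: uRu, uRv, uRw, vRv, vRw, wRw
Branch closes: q and not q both at w.
Every branch closes (one shown): unsatisfiable in S4, hence also in S5 (every S5-frame is an S4-frame).
T-tableau for the formula:
1. not (Dia Dia (not p and (not r implies q)) implies Dia (not p and (not r implies q))) and not r, u
2. not (Dia Dia (not p and (not r implies q)) implies Dia (not p and (not r implies q))), u
3. not r, u
4. Dia Dia (not p and (not r implies q)), u
5. not Dia (not p and (not r implies q)), u
6. not (not p and (not r implies q)), u
7. not (not r implies q), u
8. not q, u
9. Dia (not p and (not r implies q)), v
10. not (not p and (not r implies q)), v
11. not (not r implies q), v
12. not r, v
13. not q, v
14. not p and (not r implies q), w
15. not p, w
16. not r implies q, w
17. q, w
Accessibility: uRu, uRv, vRv, vRw, wRw
Complete open branch: satisfiable in T, hence also in K (this T-model is also a K-model).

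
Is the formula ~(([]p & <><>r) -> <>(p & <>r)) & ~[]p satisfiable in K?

Unsatisfiable

1. ~(([]p & <><>r) -> <>(p & <>r)) & ~[]p, 0
2. ~(([]p & <><>r) -> <>(p & <>r)), 0
3. ~[]p, 0
4. []p & <><>r, 0
5. ~<>(p & <>r), 0
6. []p, 0
7. <><>r, 0
8. ~p, 1
9. ~(p & <>r), 1
10. p, 1
Accessibility: 0R1
Branch closes: p and ~p both at 1.
(One branch shown.) All branches close.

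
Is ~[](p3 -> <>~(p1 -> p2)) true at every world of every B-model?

Tableau for the negation [](p3 -> <>~(p1 -> p2)):
1. [](p3 -> <>~(p1 -> p2)), u
2. p3 -> <>~(p1 -> p2), u
3. <>~(p1 -> p2), u
4. ~(p1 -> p2), v
5. p1, v
6. ~p2, v
7. p3 -> <>~(p1 -> p2), v
8. <>~(p1 -> p2), v
9. ~(p1 -> p2), w
10. p1, w
11. ~p2, w
Accessibility: uRu, uRv, vRu, vRv, vRw, wRv, wRw
The negation has an open branch (countermodel exists).

Not valid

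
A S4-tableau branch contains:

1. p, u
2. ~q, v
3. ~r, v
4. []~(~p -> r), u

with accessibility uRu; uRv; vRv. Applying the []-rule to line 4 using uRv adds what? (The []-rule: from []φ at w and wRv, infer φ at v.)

~(~p -> r), v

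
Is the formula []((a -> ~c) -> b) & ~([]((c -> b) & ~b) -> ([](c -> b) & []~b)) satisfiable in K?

Unsatisfiable (every branch closes)

1. []((a -> ~c) -> b) & ~([]((c -> b) & ~b) -> ([](c -> b) & []~b)), w0
2. []((a -> ~c) -> b), w0   [&-rule on 1]
3. ~([]((c -> b) & ~b) -> ([](c -> b) & []~b)), w0   [&-rule on 1]
4. []((c -> b) & ~b), w0   [~->-rule on 3]
5. ~([](c -> b) & []~b), w0   [~->-rule on 3]
6. ~[](c -> b), w0   [~&-rule on 5 (branches; this branch)]
7. ~(c -> b), w1   [~[]-rule on 6: fresh world w1, w0Rw1]
8. c, w1   [~->-rule on 7]
9. ~b, w1   [~->-rule on 7]
10. (a -> ~c) -> b, w1   [[]-rule on 2 via w0Rw1]
11. (c -> b) & ~b, w1   [[]-rule on 4 via w0Rw1]
12. c -> b, w1   [&-rule on 11]
13. ~(a -> ~c), w1   [->-rule on 10 (branches; this branch)]
14. a, w1   [~->-rule on 13]
15. b, w1   [->-rule on 12 (branches; this branch)]
Accessibility: w0Rw1
Branch closes: b and ~b both at w1.
(One branch shown.) All branches close.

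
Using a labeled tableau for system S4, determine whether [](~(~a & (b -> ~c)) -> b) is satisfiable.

1. [](~(~a & (b -> ~c)) -> b), 0
2. ~(~a & (b -> ~c)) -> b, 0
3. b, 0
Accessibility: 0R0

Yes, satisfiable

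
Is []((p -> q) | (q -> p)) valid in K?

Valid

Tableau for the negation ~[]((p -> q) | (q -> p)):
1. ~[]((p -> q) | (q -> p)), u
2. ~((p -> q) | (q -> p)), v   [~[]-rule on 1: fresh world v, uRv]
3. ~(p -> q), v   [~|-rule on 2]
4. ~(q -> p), v   [~|-rule on 2]
5. p, v   [~->-rule on 3]
6. ~q, v   [~->-rule on 3]
7. q, v   [~->-rule on 4]
8. ~p, v   [~->-rule on 4]
Accessibility: uRv
Branch closes: q and ~q both at v.
All branches of the negation close; one closing branch shown above.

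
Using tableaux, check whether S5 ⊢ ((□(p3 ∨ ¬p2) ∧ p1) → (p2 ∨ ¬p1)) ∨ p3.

Tableau for the negation ¬(((□(p3 ∨ ¬p2) ∧ p1) → (p2 ∨ ¬p1)) ∨ p3):
1. ¬(((□(p3 ∨ ¬p2) ∧ p1) → (p2 ∨ ¬p1)) ∨ p3), 0
2. ¬((□(p3 ∨ ¬p2) ∧ p1) → (p2 ∨ ¬p1)), 0   [¬∨-rule on 1]
3. ¬p3, 0   [¬∨-rule on 1]
4. □(p3 ∨ ¬p2) ∧ p1, 0   [¬→-rule on 2]
5. ¬(p2 ∨ ¬p1), 0   [¬→-rule on 2]
6. □(p3 ∨ ¬p2), 0   [∧-rule on 4]
7. p1, 0   [∧-rule on 4]
8. ¬p2, 0   [¬∨-rule on 5]
9. p3 ∨ ¬p2, 0   [□-rule on 6 via 0R0]
Accessibility: 0R0
The negation has an open branch (countermodel exists).

No, not valid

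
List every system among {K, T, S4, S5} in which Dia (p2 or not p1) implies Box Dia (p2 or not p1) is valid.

S4-tableau for the negation not (Dia (p2 or not p1) implies Box Dia (p2 or not p1)):
1. not (Dia (p2 or not p1) implies Box Dia (p2 or not p1)), w0
2. Dia (p2 or not p1), w0   [neg-implies-rule on 1]
3. not Box Dia (p2 or not p1), w0   [neg-implies-rule on 1]
4. p2 or not p1, w1   [Dia-rule on 2: fresh world w1, w0Rw1]
5. not p1, w1   [or-rule on 4 (branches; this branch)]
6. not Dia (p2 or not p1), w2   [neg-Box-rule on 3: fresh world w2, w0Rw2]
7. not (p2 or not p1), w2   [neg-Dia-rule on 6 via w2Rw2]
8. not p2, w2   [neg-or-rule on 7]
9. p1, w2   [neg-or-rule on 7]
Accessibility: w0Rw0, w0Rw1, w0Rw2, w1Rw1, w2Rw2
Complete open branch: countermodel on an S4-frame, so not valid in S4, nor in K, T (the same frame is also a K-frame and a T-frame).
S5-tableau for the negation not (Dia (p2 or not p1) implies Box Dia (p2 or not p1)):
1. not (Dia (p2 or not p1) implies Box Dia (p2 or not p1)), w0
2. Dia (p2 or not p1), w0   [neg-implies-rule on 1]
3. not Box Dia (p2 or not p1), w0   [neg-implies-rule on 1]
4. p2 or not p1, w1   [Dia-rule on 2: fresh world w1, w0Rw1]
5. not p1, w1   [or-rule on 4 (branches; this branch)]
6. not Dia (p2 or not p1), w2   [neg-Box-rule on 3: fresh world w2, w0Rw2]
7. not (p2 or not p1), w0   [neg-Dia-rule on 6 via w2Rw0]
8. not p2, w0   [neg-or-rule on 7]
9. p1, w0   [neg-or-rule on 7]
10. not (p2 or not p1), w1   [neg-Dia-rule on 6 via w2Rw1]
11. not p2, w1   [neg-or-rule on 10]
12. p1, w1   [neg-or-rule on 10]
Accessibility: w0Rw0, w0Rw1, w0Rw2, w1Rw0, w1Rw1, w1Rw2, w2Rw0, w2Rw1, w2Rw2
Branch closes: p1 and not p1 both at w1.
Every branch closes (one shown): valid in S5.

S5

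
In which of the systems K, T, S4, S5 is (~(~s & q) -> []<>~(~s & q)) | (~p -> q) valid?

S5

S4-tableau for the negation ~((~(~s & q) -> []<>~(~s & q)) | (~p -> q)):
1. ~((~(~s & q) -> []<>~(~s & q)) | (~p -> q)), w0
2. ~(~(~s & q) -> []<>~(~s & q)), w0
3. ~(~p -> q), w0
4. ~(~s & q), w0
5. ~[]<>~(~s & q), w0
6. ~p, w0
7. ~q, w0
8. ~<>~(~s & q), w1
9. ~s & q, w1
10. ~s, w1
11. q, w1
Accessibility: w0Rw0, w0Rw1, w1Rw1
Complete open branch: countermodel on an S4-frame, so not valid in S4, nor in K, T (the same frame is also a K-frame and a T-frame).
S5-tableau for the negation ~((~(~s & q) -> []<>~(~s & q)) | (~p -> q)):
1. ~((~(~s & q) -> []<>~(~s & q)) | (~p -> q)), w0
2. ~(~(~s & q) -> []<>~(~s & q)), w0
3. ~(~p -> q), w0
4. ~(~s & q), w0
5. ~[]<>~(~s & q), w0
6. ~p, w0
7. ~q, w0
8. ~<>~(~s & q), w1
9. ~s & q, w0
10. ~s, w0
11. q, w0
Accessibility: w0Rw0, w0Rw1, w1Rw0, w1Rw1
Branch closes: q and ~q both at w0.
Every branch closes (one shown): valid in S5.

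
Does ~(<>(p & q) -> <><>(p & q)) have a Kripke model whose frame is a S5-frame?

1. ~(<>(p & q) -> <><>(p & q)), 0
2. <>(p & q), 0
3. ~<><>(p & q), 0
4. ~<>(p & q), 0
5. ~(p & q), 0
6. ~q, 0
7. p & q, 1
8. p, 1
9. q, 1
10. ~<>(p & q), 1
11. ~(p & q), 1
12. ~q, 1
Accessibility: 0R0, 0R1, 1R0, 1R1
Branch closes: q and ~q both at 1.
All branches of the tableau close; one closing branch shown above.

Unsatisfiable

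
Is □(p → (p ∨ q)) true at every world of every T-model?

Tableau for the negation ¬□(p → (p ∨ q)):
1. ¬□(p → (p ∨ q)), 0
2. ¬(p → (p ∨ q)), 1
3. p, 1
4. ¬(p ∨ q), 1
5. ¬p, 1
6. ¬q, 1
Accessibility: 0R0, 0R1, 1R1
Branch closes: p and ¬p both at 1.
Every branch of the negation's tableau closes; the branch above is one of them.

Valid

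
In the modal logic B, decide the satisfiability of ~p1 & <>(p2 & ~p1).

1. ~p1 & <>(p2 & ~p1), w0
2. ~p1, w0
3. <>(p2 & ~p1), w0
4. p2 & ~p1, w1
5. p2, w1
6. ~p1, w1
Accessibility: w0Rw0, w0Rw1, w1Rw0, w1Rw1

Satisfiable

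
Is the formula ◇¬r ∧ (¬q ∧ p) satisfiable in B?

1. ◇¬r ∧ (¬q ∧ p), u
2. ◇¬r, u
3. ¬q ∧ p, u
4. ¬q, u
5. p, u
6. ¬r, v
Accessibility: uRu, uRv, vRu, vRv

Satisfiable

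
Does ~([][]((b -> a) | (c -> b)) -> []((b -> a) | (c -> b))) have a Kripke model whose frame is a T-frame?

Unsatisfiable

1. ~([][]((b -> a) | (c -> b)) -> []((b -> a) | (c -> b))), u
2. [][]((b -> a) | (c -> b)), u
3. ~[]((b -> a) | (c -> b)), u
4. []((b -> a) | (c -> b)), u
5. (b -> a) | (c -> b), u
6. c -> b, u
7. b, u
8. ~((b -> a) | (c -> b)), v
9. ~(b -> a), v
10. ~(c -> b), v
11. b, v
12. ~a, v
13. c, v
14. ~b, v
Accessibility: uRu, uRv, vRv
Branch closes: b and ~b both at v.
All branches of the tableau close; one closing branch shown above.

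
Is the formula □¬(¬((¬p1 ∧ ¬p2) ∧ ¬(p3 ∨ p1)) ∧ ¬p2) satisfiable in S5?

1. □¬(¬((¬p1 ∧ ¬p2) ∧ ¬(p3 ∨ p1)) ∧ ¬p2), u
2. ¬(¬((¬p1 ∧ ¬p2) ∧ ¬(p3 ∨ p1)) ∧ ¬p2), u
3. p2, u
Accessibility: uRu

Satisfiable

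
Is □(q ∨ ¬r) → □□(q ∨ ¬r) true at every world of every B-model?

Tableau for the negation ¬(□(q ∨ ¬r) → □□(q ∨ ¬r)):
1. ¬(□(q ∨ ¬r) → □□(q ∨ ¬r)), w0
2. □(q ∨ ¬r), w0   [¬→-rule on 1]
3. ¬□□(q ∨ ¬r), w0   [¬→-rule on 1]
4. q ∨ ¬r, w0   [□-rule on 2 via w0Rw0]
5. ¬r, w0   [∨-rule on 4 (branches; this branch)]
6. ¬□(q ∨ ¬r), w1   [¬□-rule on 3: fresh world w1, w0Rw1]
7. q ∨ ¬r, w1   [□-rule on 2 via w0Rw1]
8. ¬r, w1   [∨-rule on 7 (branches; this branch)]
9. ¬(q ∨ ¬r), w2   [¬□-rule on 6: fresh world w2, w1Rw2]
10. ¬q, w2   [¬∨-rule on 9]
11. r, w2   [¬∨-rule on 9]
Accessibility: w0Rw0, w0Rw1, w1Rw0, w1Rw1, w1Rw2, w2Rw1, w2Rw2
The negation has an open branch (countermodel exists).

No, not valid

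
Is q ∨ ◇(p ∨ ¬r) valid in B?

Not valid

Tableau for the negation ¬(q ∨ ◇(p ∨ ¬r)):
1. ¬(q ∨ ◇(p ∨ ¬r)), 0
2. ¬q, 0
3. ¬◇(p ∨ ¬r), 0
4. ¬(p ∨ ¬r), 0
5. ¬p, 0
6. r, 0
Accessibility: 0R0
The negation has an open branch (countermodel exists).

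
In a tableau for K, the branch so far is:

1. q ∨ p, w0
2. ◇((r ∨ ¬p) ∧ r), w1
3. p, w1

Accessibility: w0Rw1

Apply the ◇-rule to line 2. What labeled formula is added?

a fresh world w2 with w1Rw2, and (r ∨ ¬p) ∧ r at w2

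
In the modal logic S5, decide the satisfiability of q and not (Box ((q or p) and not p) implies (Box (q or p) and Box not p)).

Unsatisfiable (every branch closes)

1. q and not (Box ((q or p) and not p) implies (Box (q or p) and Box not p)), w0
2. q, w0
3. not (Box ((q or p) and not p) implies (Box (q or p) and Box not p)), w0
4. Box ((q or p) and not p), w0
5. not (Box (q or p) and Box not p), w0
6. (q or p) and not p, w0
7. q or p, w0
8. not p, w0
9. not Box (q or p), w0
10. not (q or p), w1
11. not q, w1
12. not p, w1
13. (q or p) and not p, w1
14. q or p, w1
15. p, w1
Accessibility: w0Rw0, w0Rw1, w1Rw0, w1Rw1
Branch closes: p and not p both at w1.
Every branch closes; the branch above is one of them.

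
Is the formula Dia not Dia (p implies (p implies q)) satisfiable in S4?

1. Dia not Dia (p implies (p implies q)), u
2. not Dia (p implies (p implies q)), v
3. not (p implies (p implies q)), v
4. p, v
5. not (p implies q), v
6. not q, v
Accessibility: uRu, uRv, vRv

Satisfiable (open branch found)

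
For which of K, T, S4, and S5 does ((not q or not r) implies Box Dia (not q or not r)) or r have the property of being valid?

S5-tableau for the negation not (((not q or not r) implies Box Dia (not q or not r)) or r):
1. not (((not q or not r) implies Box Dia (not q or not r)) or r), w0
2. not ((not q or not r) implies Box Dia (not q or not r)), w0
3. not r, w0
4. not q or not r, w0
5. not Box Dia (not q or not r), w0
6. not Dia (not q or not r), w1
7. not (not q or not r), w0
8. q, w0
9. r, w0
Accessibility: w0Rw0, w0Rw1, w1Rw0, w1Rw1
Branch closes: r and not r both at w0.
Every branch closes (one shown): valid in S5.
S4-tableau for the negation not (((not q or not r) implies Box Dia (not q or not r)) or r):
1. not (((not q or not r) implies Box Dia (not q or not r)) or r), w0
2. not ((not q or not r) implies Box Dia (not q or not r)), w0
3. not r, w0
4. not q or not r, w0
5. not Box Dia (not q or not r), w0
6. not Dia (not q or not r), w1
7. not (not q or not r), w1
8. q, w1
9. r, w1
Accessibility: w0Rw0, w0Rw1, w1Rw1
Complete open branch: countermodel on an S4-frame, so not valid in S4, nor in K, T (the same frame is also a K-frame and a T-frame).

S5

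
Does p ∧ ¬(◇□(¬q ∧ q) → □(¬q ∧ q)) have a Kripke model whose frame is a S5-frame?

No, unsatisfiable

1. p ∧ ¬(◇□(¬q ∧ q) → □(¬q ∧ q)), u
2. p, u
3. ¬(◇□(¬q ∧ q) → □(¬q ∧ q)), u
4. ◇□(¬q ∧ q), u
5. ¬□(¬q ∧ q), u
6. □(¬q ∧ q), v
7. ¬q ∧ q, u
8. ¬q, u
9. q, u
Accessibility: uRu, uRv, vRu, vRv
Branch closes: q and ¬q both at u.
Every branch closes; the branch above is one of them.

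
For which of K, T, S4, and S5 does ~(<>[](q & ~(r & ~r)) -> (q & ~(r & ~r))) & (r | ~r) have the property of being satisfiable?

S5-tableau for the formula:
1. ~(<>[](q & ~(r & ~r)) -> (q & ~(r & ~r))) & (r | ~r), u
2. ~(<>[](q & ~(r & ~r)) -> (q & ~(r & ~r))), u
3. r | ~r, u
4. <>[](q & ~(r & ~r)), u
5. ~(q & ~(r & ~r)), u
6. ~r, u
7. ~q, u
8. [](q & ~(r & ~r)), v
9. q & ~(r & ~r), u
10. q, u
11. ~(r & ~r), u
Accessibility: uRu, uRv, vRu, vRv
Branch closes: q and ~q both at u.
Every branch closes (one shown): unsatisfiable in S5.
S4-tableau for the formula:
1. ~(<>[](q & ~(r & ~r)) -> (q & ~(r & ~r))) & (r | ~r), u
2. ~(<>[](q & ~(r & ~r)) -> (q & ~(r & ~r))), u
3. r | ~r, u
4. <>[](q & ~(r & ~r)), u
5. ~(q & ~(r & ~r)), u
6. ~r, u
7. ~q, u
8. [](q & ~(r & ~r)), v
9. q & ~(r & ~r), v
10. q, v
11. ~(r & ~r), v
12. r, v
Accessibility: uRu, uRv, vRv
Complete open branch: satisfiable in S4, hence also in K, T (this S4-model is also a K-model and a T-model).

K, T, S4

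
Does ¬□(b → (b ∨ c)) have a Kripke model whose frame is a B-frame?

1. ¬□(b → (b ∨ c)), 0
2. ¬(b → (b ∨ c)), 1
3. b, 1
4. ¬(b ∨ c), 1
5. ¬b, 1
6. ¬c, 1
Accessibility: 0R0, 0R1, 1R0, 1R1
Branch closes: b and ¬b both at 1.
Every branch closes; the branch above is one of them.

Unsatisfiable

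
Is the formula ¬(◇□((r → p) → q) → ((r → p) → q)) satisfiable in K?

1. ¬(◇□((r → p) → q) → ((r → p) → q)), u
2. ◇□((r → p) → q), u
3. ¬((r → p) → q), u
4. r → p, u
5. ¬q, u
6. p, u
7. □((r → p) → q), v
Accessibility: uRv

Satisfiable (open branch found)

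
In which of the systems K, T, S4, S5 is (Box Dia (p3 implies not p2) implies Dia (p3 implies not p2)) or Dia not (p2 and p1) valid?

K-tableau for the negation not ((Box Dia (p3 implies not p2) implies Dia (p3 implies not p2)) or Dia not (p2 and p1)):
1. not ((Box Dia (p3 implies not p2) implies Dia (p3 implies not p2)) or Dia not (p2 and p1)), w0
2. not (Box Dia (p3 implies not p2) implies Dia (p3 implies not p2)), w0
3. not Dia not (p2 and p1), w0
4. Box Dia (p3 implies not p2), w0
5. not Dia (p3 implies not p2), w0
Complete open branch: countermodel on a K-frame, so not valid in K.
T-tableau for the negation not ((Box Dia (p3 implies not p2) implies Dia (p3 implies not p2)) or Dia not (p2 and p1)):
1. not ((Box Dia (p3 implies not p2) implies Dia (p3 implies not p2)) or Dia not (p2 and p1)), w0
2. not (Box Dia (p3 implies not p2) implies Dia (p3 implies not p2)), w0
3. not Dia not (p2 and p1), w0
4. Box Dia (p3 implies not p2), w0
5. not Dia (p3 implies not p2), w0
6. p2 and p1, w0
7. p2, w0
8. p1, w0
9. Dia (p3 implies not p2), w0
10. not (p3 implies not p2), w0
11. p3, w0
12. p3 implies not p2, w1
13. p2 and p1, w1
14. p2, w1
15. p1, w1
16. Dia (p3 implies not p2), w1
17. not (p3 implies not p2), w1
18. p3, w1
19. not p2, w1
Accessibility: w0Rw0, w0Rw1, w1Rw1
Branch closes: p2 and not p2 both at w1.
Every branch closes (one shown): valid in T, hence also in S4, S5 (every theorem of T is a theorem of S4 and S5).

T, S4, S5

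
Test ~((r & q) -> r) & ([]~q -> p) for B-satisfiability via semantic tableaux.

1. ~((r & q) -> r) & ([]~q -> p), u
2. ~((r & q) -> r), u
3. []~q -> p, u
4. r & q, u
5. ~r, u
6. r, u
7. q, u
Accessibility: uRu
Branch closes: r and ~r both at u.
Every branch closes; the branch above is one of them.

Unsatisfiable (every branch closes)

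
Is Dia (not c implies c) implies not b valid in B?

Not valid

Tableau for the negation not (Dia (not c implies c) implies not b):
1. not (Dia (not c implies c) implies not b), 0
2. Dia (not c implies c), 0
3. b, 0
4. not c implies c, 1
5. c, 1
Accessibility: 0R0, 0R1, 1R0, 1R1
The negation has an open branch (countermodel exists).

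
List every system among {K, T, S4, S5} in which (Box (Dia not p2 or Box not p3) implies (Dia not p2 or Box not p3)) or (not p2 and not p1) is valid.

T, S4, S5

K-tableau for the negation not ((Box (Dia not p2 or Box not p3) implies (Dia not p2 or Box not p3)) or (not p2 and not p1)):
1. not ((Box (Dia not p2 or Box not p3) implies (Dia not p2 or Box not p3)) or (not p2 and not p1)), u
2. not (Box (Dia not p2 or Box not p3) implies (Dia not p2 or Box not p3)), u
3. not (not p2 and not p1), u
4. Box (Dia not p2 or Box not p3), u
5. not (Dia not p2 or Box not p3), u
6. not Dia not p2, u
7. not Box not p3, u
8. p1, u
9. p3, v
10. Dia not p2 or Box not p3, v
11. p2, v
12. Box not p3, v
Accessibility: uRv
Complete open branch: countermodel on a K-frame, so not valid in K.
T-tableau for the negation not ((Box (Dia not p2 or Box not p3) implies (Dia not p2 or Box not p3)) or (not p2 and not p1)):
1. not ((Box (Dia not p2 or Box not p3) implies (Dia not p2 or Box not p3)) or (not p2 and not p1)), u
2. not (Box (Dia not p2 or Box not p3) implies (Dia not p2 or Box not p3)), u
3. not (not p2 and not p1), u
4. Box (Dia not p2 or Box not p3), u
5. not (Dia not p2 or Box not p3), u
6. not Dia not p2, u
7. not Box not p3, u
8. Dia not p2 or Box not p3, u
9. p2, u
10. p1, u
11. Dia not p2, u
12. p3, v
13. Dia not p2 or Box not p3, v
14. p2, v
15. Dia not p2, v
16. not p2, w
17. Dia not p2 or Box not p3, w
18. p2, w
Accessibility: uRu, uRv, uRw, vRv, wRw
Branch closes: p2 and not p2 both at w.
Every branch closes (one shown): valid in T, hence also in S4, S5 (every theorem of T is a theorem of S4 and S5).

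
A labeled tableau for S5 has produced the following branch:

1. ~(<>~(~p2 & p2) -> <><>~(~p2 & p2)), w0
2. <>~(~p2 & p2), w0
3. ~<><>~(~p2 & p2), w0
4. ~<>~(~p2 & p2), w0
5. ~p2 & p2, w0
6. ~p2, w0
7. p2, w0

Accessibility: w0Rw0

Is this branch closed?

Yes, closed

Both p2 and ~p2 appear at w0.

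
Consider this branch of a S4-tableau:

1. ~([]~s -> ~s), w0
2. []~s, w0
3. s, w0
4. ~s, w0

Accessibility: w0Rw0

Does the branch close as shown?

Yes, closed

Both s and ~s appear at w0.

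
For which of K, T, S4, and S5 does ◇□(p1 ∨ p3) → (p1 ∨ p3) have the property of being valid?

S4-tableau for the negation ¬(◇□(p1 ∨ p3) → (p1 ∨ p3)):
1. ¬(◇□(p1 ∨ p3) → (p1 ∨ p3)), u
2. ◇□(p1 ∨ p3), u
3. ¬(p1 ∨ p3), u
4. ¬p1, u
5. ¬p3, u
6. □(p1 ∨ p3), v
7. p1 ∨ p3, v
8. p3, v
Accessibility: uRu, uRv, vRv
Complete open branch: countermodel on an S4-frame, so not valid in S4, nor in K, T (the same frame is also a K-frame and a T-frame).
S5-tableau for the negation ¬(◇□(p1 ∨ p3) → (p1 ∨ p3)):
1. ¬(◇□(p1 ∨ p3) → (p1 ∨ p3)), u
2. ◇□(p1 ∨ p3), u
3. ¬(p1 ∨ p3), u
4. ¬p1, u
5. ¬p3, u
6. □(p1 ∨ p3), v
7. p1 ∨ p3, u
8. p1 ∨ p3, v
9. p3, u
Accessibility: uRu, uRv, vRu, vRv
Branch closes: p3 and ¬p3 both at u.
Every branch closes (one shown): valid in S5.

S5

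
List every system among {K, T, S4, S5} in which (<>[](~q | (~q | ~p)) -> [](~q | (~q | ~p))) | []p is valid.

S4-tableau for the negation ~((<>[](~q | (~q | ~p)) -> [](~q | (~q | ~p))) | []p):
1. ~((<>[](~q | (~q | ~p)) -> [](~q | (~q | ~p))) | []p), w0
2. ~(<>[](~q | (~q | ~p)) -> [](~q | (~q | ~p))), w0
3. ~[]p, w0
4. <>[](~q | (~q | ~p)), w0
5. ~[](~q | (~q | ~p)), w0
6. ~p, w1
7. [](~q | (~q | ~p)), w2
8. ~q | (~q | ~p), w2
9. ~q | ~p, w2
10. ~p, w2
11. ~(~q | (~q | ~p)), w3
12. q, w3
13. ~(~q | ~p), w3
14. p, w3
Accessibility: w0Rw0, w0Rw1, w0Rw2, w0Rw3, w1Rw1, w2Rw2, w3Rw3
Complete open branch: countermodel on an S4-frame, so not valid in S4, nor in K, T (the same frame is also a K-frame and a T-frame).
S5-tableau for the negation ~((<>[](~q | (~q | ~p)) -> [](~q | (~q | ~p))) | []p):
1. ~((<>[](~q | (~q | ~p)) -> [](~q | (~q | ~p))) | []p), w0
2. ~(<>[](~q | (~q | ~p)) -> [](~q | (~q | ~p))), w0
3. ~[]p, w0
4. <>[](~q | (~q | ~p)), w0
5. ~[](~q | (~q | ~p)), w0
6. ~p, w1
7. [](~q | (~q | ~p)), w2
8. ~q | (~q | ~p), w0
9. ~q | (~q | ~p), w1
10. ~q | (~q | ~p), w2
11. ~q | ~p, w0
12. ~q | ~p, w1
13. ~q | ~p, w2
14. ~p, w0
15. ~p, w2
16. ~(~q | (~q | ~p)), w3
17. q, w3
18. ~(~q | ~p), w3
19. p, w3
20. ~q | (~q | ~p), w3
21. ~q | ~p, w3
22. ~p, w3
Accessibility: w0Rw0, w0Rw1, w0Rw2, w0Rw3, w1Rw0, w1Rw1, w1Rw2, w1Rw3, w2Rw0, w2Rw1, w2Rw2, w2Rw3, w3Rw0, w3Rw1, w3Rw2, w3Rw3
Branch closes: p and ~p both at w3.
Every branch closes (one shown): valid in S5.

S5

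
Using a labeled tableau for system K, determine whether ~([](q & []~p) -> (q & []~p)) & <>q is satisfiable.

1. ~([](q & []~p) -> (q & []~p)) & <>q, 0
2. ~([](q & []~p) -> (q & []~p)), 0   [&-rule on 1]
3. <>q, 0   [&-rule on 1]
4. [](q & []~p), 0   [~->-rule on 2]
5. ~(q & []~p), 0   [~->-rule on 2]
6. ~[]~p, 0   [~&-rule on 5 (branches; this branch)]
7. q, 1   [<>-rule on 3: fresh world 1, 0R1]
8. q & []~p, 1   [[]-rule on 4 via 0R1]
9. []~p, 1   [&-rule on 8]
10. p, 2   [~[]-rule on 6: fresh world 2, 0R2]
11. q & []~p, 2   [[]-rule on 4 via 0R2]
12. q, 2   [&-rule on 11]
13. []~p, 2   [&-rule on 11]
Accessibility: 0R1, 0R2

Yes, satisfiable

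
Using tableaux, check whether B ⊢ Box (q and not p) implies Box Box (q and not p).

Not valid

Tableau for the negation not (Box (q and not p) implies Box Box (q and not p)):
1. not (Box (q and not p) implies Box Box (q and not p)), u
2. Box (q and not p), u   [neg-implies-rule on 1]
3. not Box Box (q and not p), u   [neg-implies-rule on 1]
4. q and not p, u   [Box-rule on 2 via uRu]
5. q, u   [and-rule on 4]
6. not p, u   [and-rule on 4]
7. not Box (q and not p), v   [neg-Box-rule on 3: fresh world v, uRv]
8. q and not p, v   [Box-rule on 2 via uRv]
9. q, v   [and-rule on 8]
10. not p, v   [and-rule on 8]
11. not (q and not p), w   [neg-Box-rule on 7: fresh world w, vRw]
12. p, w   [neg-and-rule on 11 (branches; this branch)]
Accessibility: uRu, uRv, vRu, vRv, vRw, wRv, wRw
The negation has an open branch (countermodel exists).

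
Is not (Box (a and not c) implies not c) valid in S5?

Invalid (countermodel exists)

Tableau for the negation Box (a and not c) implies not c:
1. Box (a and not c) implies not c, w0
2. not c, w0
Accessibility: w0Rw0
The negation has an open branch (countermodel exists).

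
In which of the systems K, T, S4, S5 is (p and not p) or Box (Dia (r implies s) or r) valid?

T, S4, S5

T-tableau for the negation not ((p and not p) or Box (Dia (r implies s) or r)):
1. not ((p and not p) or Box (Dia (r implies s) or r)), w0
2. not (p and not p), w0
3. not Box (Dia (r implies s) or r), w0
4. p, w0
5. not (Dia (r implies s) or r), w1
6. not Dia (r implies s), w1
7. not r, w1
8. not (r implies s), w1
9. r, w1
10. not s, w1
Accessibility: w0Rw0, w0Rw1, w1Rw1
Branch closes: r and not r both at w1.
Every branch closes (one shown): valid in T, hence also in S4, S5 (every theorem of T is a theorem of S4 and S5).
K-tableau for the negation not ((p and not p) or Box (Dia (r implies s) or r)):
1. not ((p and not p) or Box (Dia (r implies s) or r)), w0
2. not (p and not p), w0
3. not Box (Dia (r implies s) or r), w0
4. p, w0
5. not (Dia (r implies s) or r), w1
6. not Dia (r implies s), w1
7. not r, w1
Accessibility: w0Rw1
Complete open branch: countermodel on a K-frame, so not valid in K.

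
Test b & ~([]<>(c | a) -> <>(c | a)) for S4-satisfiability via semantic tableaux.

1. b & ~([]<>(c | a) -> <>(c | a)), 0
2. b, 0   [&-rule on 1]
3. ~([]<>(c | a) -> <>(c | a)), 0   [&-rule on 1]
4. []<>(c | a), 0   [~->-rule on 3]
5. ~<>(c | a), 0   [~->-rule on 3]
6. <>(c | a), 0   [[]-rule on 4 via 0R0]
7. ~(c | a), 0   [~<>-rule on 5 via 0R0]
8. ~c, 0   [~|-rule on 7]
9. ~a, 0   [~|-rule on 7]
10. c | a, 1   [<>-rule on 6: fresh world 1, 0R1]
11. <>(c | a), 1   [[]-rule on 4 via 0R1]
12. ~(c | a), 1   [~<>-rule on 5 via 0R1]
13. ~c, 1   [~|-rule on 12]
14. ~a, 1   [~|-rule on 12]
15. a, 1   [|-rule on 10 (branches; this branch)]
Accessibility: 0R0, 0R1, 1R1
Branch closes: a and ~a both at 1.
All branches of the tableau close; one closing branch shown above.

Unsatisfiable (every branch closes)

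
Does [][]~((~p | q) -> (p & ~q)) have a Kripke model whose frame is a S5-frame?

1. [][]~((~p | q) -> (p & ~q)), 0
2. []~((~p | q) -> (p & ~q)), 0
3. ~((~p | q) -> (p & ~q)), 0
4. ~p | q, 0
5. ~(p & ~q), 0
6. q, 0
Accessibility: 0R0

Satisfiable (open branch found)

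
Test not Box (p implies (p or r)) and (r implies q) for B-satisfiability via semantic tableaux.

Unsatisfiable

1. not Box (p implies (p or r)) and (r implies q), u
2. not Box (p implies (p or r)), u   [and-rule on 1]
3. r implies q, u   [and-rule on 1]
4. q, u   [implies-rule on 3 (branches; this branch)]
5. not (p implies (p or r)), v   [neg-Box-rule on 2: fresh world v, uRv]
6. p, v   [neg-implies-rule on 5]
7. not (p or r), v   [neg-implies-rule on 5]
8. not p, v   [neg-or-rule on 7]
9. not r, v   [neg-or-rule on 7]
Accessibility: uRu, uRv, vRu, vRv
Branch closes: p and not p both at v.
All branches of the tableau close; one closing branch shown above.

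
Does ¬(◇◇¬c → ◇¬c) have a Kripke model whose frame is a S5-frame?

Unsatisfiable

1. ¬(◇◇¬c → ◇¬c), w0
2. ◇◇¬c, w0   [¬→-rule on 1]
3. ¬◇¬c, w0   [¬→-rule on 1]
4. c, w0   [¬◇-rule on 3 via w0Rw0]
5. ◇¬c, w1   [◇-rule on 2: fresh world w1, w0Rw1]
6. c, w1   [¬◇-rule on 3 via w0Rw1]
7. ¬c, w2   [◇-rule on 5: fresh world w2, w1Rw2]
8. c, w2   [¬◇-rule on 3 via w0Rw2]
Accessibility: w0Rw0, w0Rw1, w0Rw2, w1Rw0, w1Rw1, w1Rw2, w2Rw0, w2Rw1, w2Rw2
Branch closes: c and ¬c both at w2.
(One branch shown.) All branches close.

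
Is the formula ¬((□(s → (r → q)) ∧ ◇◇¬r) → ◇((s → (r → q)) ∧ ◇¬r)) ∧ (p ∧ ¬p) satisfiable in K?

1. ¬((□(s → (r → q)) ∧ ◇◇¬r) → ◇((s → (r → q)) ∧ ◇¬r)) ∧ (p ∧ ¬p), u
2. ¬((□(s → (r → q)) ∧ ◇◇¬r) → ◇((s → (r → q)) ∧ ◇¬r)), u   [∧-rule on 1]
3. p ∧ ¬p, u   [∧-rule on 1]
4. □(s → (r → q)) ∧ ◇◇¬r, u   [¬→-rule on 2]
5. ¬◇((s → (r → q)) ∧ ◇¬r), u   [¬→-rule on 2]
6. p, u   [∧-rule on 3]
7. ¬p, u   [∧-rule on 3]
Branch closes: p and ¬p both at u.
Every branch closes; the branch above is one of them.

Unsatisfiable (every branch closes)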